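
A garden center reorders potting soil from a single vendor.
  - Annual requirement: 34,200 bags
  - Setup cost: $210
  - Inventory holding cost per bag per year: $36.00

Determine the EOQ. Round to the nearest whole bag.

632 bags

2DS/H = 2·34,200·210/36 = 399,000.00
EOQ = √399,000.00 ≈ 631.66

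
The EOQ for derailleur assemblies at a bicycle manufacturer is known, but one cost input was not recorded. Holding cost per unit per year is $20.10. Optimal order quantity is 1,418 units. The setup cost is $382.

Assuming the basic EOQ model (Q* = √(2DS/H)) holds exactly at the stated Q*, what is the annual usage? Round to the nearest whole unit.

52,900 units per year

EOQ relation: Q² = 2DS/H, so rearrange for the unknown.
D = Q²H / (2S) = 1,418² × 20.1 / (2 × 382) = 52,899.94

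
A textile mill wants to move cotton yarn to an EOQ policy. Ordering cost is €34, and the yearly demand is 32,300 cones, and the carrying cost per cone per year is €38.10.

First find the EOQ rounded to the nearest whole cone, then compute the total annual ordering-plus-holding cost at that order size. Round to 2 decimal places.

Optimal lot size Q* = (2 × 32,300 × €34 / €38.1)^½ ≈ 240.10 → Q = 240 cones
Ordering: D/Q × S = 32,300/240 × €34 = €4,575.83
Holding:  Q/2 × H = 240/2 × €38.1 = €4,572.00
Total = €4,575.83 + €4,572.00 = €9,147.83

€9,147.83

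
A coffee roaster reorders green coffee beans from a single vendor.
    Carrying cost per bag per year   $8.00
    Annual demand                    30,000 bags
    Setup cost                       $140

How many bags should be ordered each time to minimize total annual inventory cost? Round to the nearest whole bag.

1,025 bags

Q* = √(2·D·S / H) = √(2·30,000·140 / 8) = √1,050,000.0 ≈ 1,024.70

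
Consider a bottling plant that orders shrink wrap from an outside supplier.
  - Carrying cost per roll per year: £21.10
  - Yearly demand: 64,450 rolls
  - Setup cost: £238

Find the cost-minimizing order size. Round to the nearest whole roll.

1,206 rolls

EOQ = √(2DS/H) = √(2 × 64,450 × 238 / 21.1)
    = √(1,453,943.13) ≈ 1,205.80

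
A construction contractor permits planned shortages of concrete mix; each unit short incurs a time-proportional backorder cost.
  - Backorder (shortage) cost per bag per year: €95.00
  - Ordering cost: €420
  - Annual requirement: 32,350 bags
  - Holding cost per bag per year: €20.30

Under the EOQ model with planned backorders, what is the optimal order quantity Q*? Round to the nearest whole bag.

Basic EOQ = √(2·32,350·420/20.3) = 1,156.988
Backorder adjustment √((H+b)/b) = √((20.3+95)/95) = 1.1017
Q* = 1,156.988 × 1.1017 ≈ 1,274.62

1,275 bags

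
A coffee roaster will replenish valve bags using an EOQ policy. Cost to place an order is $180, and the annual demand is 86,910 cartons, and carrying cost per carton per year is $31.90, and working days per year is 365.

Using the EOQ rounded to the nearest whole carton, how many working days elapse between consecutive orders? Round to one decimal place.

EOQ = √(2DS/H) = √(2 × 86,910 × 180 / 31.9)
    = √(980,802.51) ≈ 990.35 → Q = 990 cartons
Days between orders = 365 / (D/Q) = 365 / 87.788 ≈ 4.158

4.2 days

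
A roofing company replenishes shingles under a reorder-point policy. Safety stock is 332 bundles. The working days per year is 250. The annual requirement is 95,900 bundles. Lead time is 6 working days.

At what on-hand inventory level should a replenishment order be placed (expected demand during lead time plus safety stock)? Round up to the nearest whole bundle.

Daily demand d = 95,900 / 250 = 383.600 bundles/day
Demand during lead time = 383.600 × 6 = 2,301.60
Reorder point = 2,301.60 + 332 = 2,633.60 → round up

2,634 bundles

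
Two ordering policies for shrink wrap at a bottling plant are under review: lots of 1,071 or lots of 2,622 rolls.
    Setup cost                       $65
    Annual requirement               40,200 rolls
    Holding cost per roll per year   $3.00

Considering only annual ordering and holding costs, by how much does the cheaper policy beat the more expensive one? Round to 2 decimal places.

$883.29

TC(Q) = (D/Q)S + (Q/2)H
TC(1,071) = (40,200/1,071)×65 + (1,071/2)×3 = $4,046.28
TC(2,622) = (40,200/2,622)×65 + (2,622/2)×3 = $4,929.57
Lots of 1,071 are cheaper by $883.29.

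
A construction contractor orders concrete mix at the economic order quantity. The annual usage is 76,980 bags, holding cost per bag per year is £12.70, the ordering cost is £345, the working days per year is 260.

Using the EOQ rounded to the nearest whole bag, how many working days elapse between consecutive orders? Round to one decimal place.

Q* = √(2·D·S / H) = √(2·76,980·345 / 12.7) = √4,182,378.0 ≈ 2,045.09 → Q = 2,045 bags
Cycle time = (working days × Q)/D = (260 × 2,045) / 76,980 = 6.907 days

6.9 days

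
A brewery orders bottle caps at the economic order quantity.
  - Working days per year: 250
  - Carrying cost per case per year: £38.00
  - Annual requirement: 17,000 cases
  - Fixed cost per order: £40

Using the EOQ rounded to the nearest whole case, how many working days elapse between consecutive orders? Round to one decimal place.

Q* = √(2·D·S / H) = √(2·17,000·40 / 38) = √35,789.5 ≈ 189.18 → Q = 189 cases
T = Q/D × 250 days = 189/17,000 × 250 = 2.779 days

2.8 days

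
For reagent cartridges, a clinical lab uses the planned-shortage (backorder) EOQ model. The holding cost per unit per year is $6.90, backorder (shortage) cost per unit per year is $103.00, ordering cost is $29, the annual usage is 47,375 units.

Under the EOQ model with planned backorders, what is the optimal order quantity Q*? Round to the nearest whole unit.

Q* = √(2DS/H) · √((H + b)/b)
   = √(2 × 47,375 × 29 / 6.9) · √((6.9 + 103) / 103)
   = 631.050 × 1.0330 ≈ 651.84

652 units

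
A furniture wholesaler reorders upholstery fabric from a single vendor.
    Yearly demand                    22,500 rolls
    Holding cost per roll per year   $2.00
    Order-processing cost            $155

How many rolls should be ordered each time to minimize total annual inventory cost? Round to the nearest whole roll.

2DS/H = 2·22,500·155/2 = 3,487,500.00
EOQ = √3,487,500.00 ≈ 1,867.48

1,867 rolls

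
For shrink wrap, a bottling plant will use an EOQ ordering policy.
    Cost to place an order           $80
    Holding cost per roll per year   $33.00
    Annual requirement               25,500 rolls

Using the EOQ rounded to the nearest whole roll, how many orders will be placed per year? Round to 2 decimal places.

EOQ = √(2DS/H) = √(2 × 25,500 × 80 / 33)
    = √(123,636.36) ≈ 351.62 → Q = 352
N = D/Q = 25,500/352 ≈ 72.443 orders/yr

72.44 orders per year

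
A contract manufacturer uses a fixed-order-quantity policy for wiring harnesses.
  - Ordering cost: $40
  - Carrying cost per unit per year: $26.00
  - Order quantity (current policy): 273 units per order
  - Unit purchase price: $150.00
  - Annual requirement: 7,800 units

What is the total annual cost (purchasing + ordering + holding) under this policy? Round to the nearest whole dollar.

Orders/yr = 7,800/273 = 28.571; ordering cost = 28.571 × $40 = $1,142.86
Average inventory = 273/2 = 136.5; holding cost = 136.5 × $26 = $3,549.00
Purchase cost = D·C = 7,800 × 150 = $1,170,000.00
Total = $1,142.86 + $3,549.00 + $1,170,000.00 = $1,174,691.86

$1,174,692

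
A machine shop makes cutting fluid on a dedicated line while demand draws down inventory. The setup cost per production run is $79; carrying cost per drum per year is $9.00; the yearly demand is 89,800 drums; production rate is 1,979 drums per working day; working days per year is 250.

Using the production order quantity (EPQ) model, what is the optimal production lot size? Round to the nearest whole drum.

Daily demand d = 89,800/250 = 359.200; p = 1979; 1 − d/p = 0.81849
EPQ = √(2DS / (H(1 − d/p)))
    = √(2 × 89,800 × 79 / (9 × 0.81849)) ≈ 1,387.83

1,388 drums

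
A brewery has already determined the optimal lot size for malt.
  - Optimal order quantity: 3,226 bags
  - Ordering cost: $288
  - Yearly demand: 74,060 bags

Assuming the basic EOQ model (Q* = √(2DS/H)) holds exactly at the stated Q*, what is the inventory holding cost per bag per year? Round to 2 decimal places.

$4.10

From Q* = √(2DS/H) ⇒ Q*² = 2DS/H.
H = 2DS / Q² = 2 × 74,060 × 288 / 3,226² = 4.0990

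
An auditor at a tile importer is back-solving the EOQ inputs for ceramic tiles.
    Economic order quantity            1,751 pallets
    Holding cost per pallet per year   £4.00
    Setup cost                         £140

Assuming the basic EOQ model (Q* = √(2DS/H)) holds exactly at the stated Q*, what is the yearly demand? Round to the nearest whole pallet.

43,800 pallets per year

From Q* = √(2DS/H) ⇒ Q*² = 2DS/H.
D = Q²H / (2S) = 1,751² × 4 / (2 × 140) = 43,800.01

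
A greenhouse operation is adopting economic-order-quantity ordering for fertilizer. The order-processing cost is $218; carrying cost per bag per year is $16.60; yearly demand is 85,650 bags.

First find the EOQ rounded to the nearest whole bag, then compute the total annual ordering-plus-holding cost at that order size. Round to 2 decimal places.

Optimal lot size Q* = (2 × 85,650 × $218 / $16.6)^½ ≈ 1,499.87 → Q = 1,500 bags
Ordering: D/Q × S = 85,650/1,500 × $218 = $12,447.80
Holding:  Q/2 × H = 1,500/2 × $16.6 = $12,450.00
Total = $12,447.80 + $12,450.00 = $24,897.80

$24,897.80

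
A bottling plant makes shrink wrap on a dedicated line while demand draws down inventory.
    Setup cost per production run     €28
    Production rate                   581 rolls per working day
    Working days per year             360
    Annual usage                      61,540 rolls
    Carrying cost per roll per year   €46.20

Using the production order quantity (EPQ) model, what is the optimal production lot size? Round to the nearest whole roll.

d = 61,540/360 = 170.9444 rolls/day;  effective holding cost H(1 − d/p) = 46.2·(1 − 170.9444/581) = 32.60683
Q* = √(2DS / H_eff) = √(2·61,540·28 / 32.60683) ≈ 325.10

325 rolls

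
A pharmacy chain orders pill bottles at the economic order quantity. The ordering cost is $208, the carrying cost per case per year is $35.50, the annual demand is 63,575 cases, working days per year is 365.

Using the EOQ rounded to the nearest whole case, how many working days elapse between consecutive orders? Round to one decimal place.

5.0 days

2DS/H = 2·63,575·208/35.5 = 744,991.55
EOQ = √744,991.55 ≈ 863.13 → Q = 863 cases
Cycle time = (working days × Q)/D = (365 × 863) / 63,575 = 4.955 days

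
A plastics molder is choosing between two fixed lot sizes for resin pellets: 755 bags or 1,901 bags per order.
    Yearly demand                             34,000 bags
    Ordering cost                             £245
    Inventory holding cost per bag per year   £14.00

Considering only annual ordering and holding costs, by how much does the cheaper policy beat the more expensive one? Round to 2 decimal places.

£1,370.79

Annual cost at Q: ordering D·S/Q plus holding Q·H/2.
TC(755) = (34,000/755)×245 + (755/2)×14 = £16,318.11
TC(1,901) = (34,000/1,901)×245 + (1,901/2)×14 = £17,688.90
Lots of 755 are cheaper by £1,370.79.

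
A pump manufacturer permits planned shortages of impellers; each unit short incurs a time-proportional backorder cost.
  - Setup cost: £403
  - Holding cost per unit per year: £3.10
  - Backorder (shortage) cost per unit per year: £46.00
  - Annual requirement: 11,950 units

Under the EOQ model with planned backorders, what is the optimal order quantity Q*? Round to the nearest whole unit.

1,821 units

Basic EOQ = √(2·11,950·403/3.1) = 1,762.668
Backorder adjustment √((H+b)/b) = √((3.1+46)/46) = 1.0331
Q* = 1,762.668 × 1.0331 ≈ 1,821.09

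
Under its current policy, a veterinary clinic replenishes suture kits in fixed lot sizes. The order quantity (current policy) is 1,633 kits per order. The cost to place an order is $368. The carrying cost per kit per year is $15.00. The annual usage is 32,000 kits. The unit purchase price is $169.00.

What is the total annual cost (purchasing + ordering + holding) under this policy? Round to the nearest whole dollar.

Ordering: D/Q × S = 32,000/1,633 × $368 = $7,211.27
Holding:  Q/2 × H = 1,633/2 × $15 = $12,247.50
Purchase cost = D·C = 32,000 × 169 = $5,408,000.00
Total = $7,211.27 + $12,247.50 + $5,408,000.00 = $5,427,458.77

$5,427,459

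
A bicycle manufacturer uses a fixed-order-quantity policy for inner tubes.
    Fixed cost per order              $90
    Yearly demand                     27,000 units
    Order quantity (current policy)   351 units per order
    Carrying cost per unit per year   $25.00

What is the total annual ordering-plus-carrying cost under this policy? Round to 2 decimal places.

$11,310.58

Annual ordering cost = (D/Q)·S = (27,000/351) × 90 = $6,923.08
Annual holding cost  = (Q/2)·H = (351/2) × 25 = $4,387.50
Total = $6,923.08 + $4,387.50 = $11,310.58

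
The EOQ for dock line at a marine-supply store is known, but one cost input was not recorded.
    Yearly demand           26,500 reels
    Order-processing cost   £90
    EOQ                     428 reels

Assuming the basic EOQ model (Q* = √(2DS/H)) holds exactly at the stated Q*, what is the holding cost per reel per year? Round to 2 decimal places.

£26.04

EOQ relation: Q² = 2DS/H, so rearrange for the unknown.
H = 2DS / Q² = 2 × 26,500 × 90 / 428² = 26.0394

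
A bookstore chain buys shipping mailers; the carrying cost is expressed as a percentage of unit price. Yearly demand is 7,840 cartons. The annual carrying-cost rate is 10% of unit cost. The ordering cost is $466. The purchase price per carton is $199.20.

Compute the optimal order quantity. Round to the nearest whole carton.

606 cartons

Carrying cost H = $199.2 × 10% = $19.9200/carton/yr
Optimal lot size Q* = (2 × 7,840 × $466 / $19.92)^½ ≈ 605.65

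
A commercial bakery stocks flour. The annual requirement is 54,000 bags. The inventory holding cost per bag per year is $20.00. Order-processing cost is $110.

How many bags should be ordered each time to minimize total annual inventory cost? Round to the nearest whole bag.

771 bags

2DS/H = 2·54,000·110/20 = 594,000.00
EOQ = √594,000.00 ≈ 770.71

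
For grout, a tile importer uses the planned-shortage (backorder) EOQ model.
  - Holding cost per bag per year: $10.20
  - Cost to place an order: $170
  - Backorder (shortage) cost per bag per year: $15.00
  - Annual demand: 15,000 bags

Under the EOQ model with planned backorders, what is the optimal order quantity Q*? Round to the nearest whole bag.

Basic EOQ = √(2·15,000·170/10.2) = 707.107
Backorder adjustment √((H+b)/b) = √((10.2+15)/15) = 1.2961
Q* = 707.107 × 1.2961 ≈ 916.52

917 bags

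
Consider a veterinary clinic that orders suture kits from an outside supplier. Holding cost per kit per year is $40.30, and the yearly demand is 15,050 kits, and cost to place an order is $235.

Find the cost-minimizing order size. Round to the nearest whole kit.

EOQ = √(2DS/H) = √(2 × 15,050 × 235 / 40.3)
    = √(175,521.09) ≈ 418.95

419 kits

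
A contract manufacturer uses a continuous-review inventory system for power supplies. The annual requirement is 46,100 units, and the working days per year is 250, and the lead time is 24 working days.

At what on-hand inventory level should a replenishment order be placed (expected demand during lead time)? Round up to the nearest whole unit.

Daily demand d = 46,100 / 250 = 184.400 units/day
Demand during lead time = 184.400 × 24 = 4,425.60
Reorder point = 4,425.60 → round up

4,426 units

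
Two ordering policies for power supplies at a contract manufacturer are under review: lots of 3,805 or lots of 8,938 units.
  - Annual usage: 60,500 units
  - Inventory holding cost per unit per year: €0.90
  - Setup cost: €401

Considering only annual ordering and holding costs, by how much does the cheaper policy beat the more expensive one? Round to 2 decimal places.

€1,351.79

Annual cost at Q: ordering D·S/Q plus holding Q·H/2.
TC(3,805) = (60,500/3,805)×401 + (3,805/2)×0.9 = €8,088.20
TC(8,938) = (60,500/8,938)×401 + (8,938/2)×0.9 = €6,736.41
Cheaper: Q = 8,938.  Difference = €1,351.79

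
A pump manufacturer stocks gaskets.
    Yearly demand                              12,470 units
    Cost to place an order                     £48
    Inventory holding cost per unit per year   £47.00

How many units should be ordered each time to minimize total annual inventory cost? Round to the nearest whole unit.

Optimal lot size Q* = (2 × 12,470 × £48 / £47)^½ ≈ 159.60

160 units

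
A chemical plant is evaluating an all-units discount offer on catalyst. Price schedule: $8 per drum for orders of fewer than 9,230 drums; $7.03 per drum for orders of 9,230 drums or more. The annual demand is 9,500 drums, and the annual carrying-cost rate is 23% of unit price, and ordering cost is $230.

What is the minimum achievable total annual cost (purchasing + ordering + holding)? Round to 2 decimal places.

H₁ = 23%×$8 = $1.8400;  H₂ = 23%×$7.03 = $1.6169
EOQ₁ = √(2×9,500×230/1.8400) = 1,541.10  (< 9,230, feasible at tier 1)
EOQ₂ = √(2×9,500×230/1.6169) = 1,643.99  (< 9,230 → use Q = 9,230 at tier-2 price)
TC(tier 1 (EOQ₁), Q≈1,541.1) = $78,835.63
TC(tier 2, Q≈9,230.0) = $74,483.72
Minimum at tier 2: $74,483.72

$74,483.72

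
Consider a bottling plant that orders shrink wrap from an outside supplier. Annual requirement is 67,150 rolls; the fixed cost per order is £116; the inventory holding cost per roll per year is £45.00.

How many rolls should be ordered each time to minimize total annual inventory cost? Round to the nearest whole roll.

Q* = √(2·D·S / H) = √(2·67,150·116 / 45) = √346,195.6 ≈ 588.38

588 rolls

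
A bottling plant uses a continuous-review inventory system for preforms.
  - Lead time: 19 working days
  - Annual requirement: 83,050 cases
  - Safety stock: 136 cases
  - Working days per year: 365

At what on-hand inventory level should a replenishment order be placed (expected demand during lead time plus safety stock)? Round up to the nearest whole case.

4,460 cases

Daily demand d = 83,050 / 365 = 227.534 cases/day
Demand during lead time = 227.534 × 19 = 4,323.15
Reorder point = 4,323.15 + 136 = 4,459.15 → round up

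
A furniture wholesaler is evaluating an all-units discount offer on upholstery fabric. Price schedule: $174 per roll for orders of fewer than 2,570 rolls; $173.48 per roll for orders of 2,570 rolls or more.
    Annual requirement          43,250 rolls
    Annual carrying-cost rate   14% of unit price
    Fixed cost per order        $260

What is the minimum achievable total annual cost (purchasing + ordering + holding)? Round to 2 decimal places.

$7,538,594.54

H₁ = 14%×$174 = $24.3600;  H₂ = 14%×$173.48 = $24.2872
EOQ₁ = √(2×43,250×260/24.3600) = 960.85  (< 2,570, feasible at tier 1)
EOQ₂ = √(2×43,250×260/24.2872) = 962.29  (< 2,570 → use Q = 2,570 at tier-2 price)
TC(tier 1 (EOQ₁), Q≈960.9) = $7,548,906.33
TC(tier 2, Q≈2,570.0) = $7,538,594.54
Minimum at tier 2: $7,538,594.54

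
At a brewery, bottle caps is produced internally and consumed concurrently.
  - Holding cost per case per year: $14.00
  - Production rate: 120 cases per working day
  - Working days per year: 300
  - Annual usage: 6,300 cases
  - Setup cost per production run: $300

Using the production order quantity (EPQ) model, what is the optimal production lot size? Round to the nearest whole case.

572 cases

d = 6,300/300 = 21.0000 cases/day;  effective holding cost H(1 − d/p) = 14·(1 − 21.0000/120) = 11.55000
Q* = √(2DS / H_eff) = √(2·6,300·300 / 11.55000) ≈ 572.08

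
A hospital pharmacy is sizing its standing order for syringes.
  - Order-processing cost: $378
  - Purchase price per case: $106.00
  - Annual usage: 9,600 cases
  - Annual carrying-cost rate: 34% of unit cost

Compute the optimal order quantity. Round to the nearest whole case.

Carrying cost H = $106 × 34% = $36.0400/case/yr
2DS/H = 2·9,600·378/36.04 = 201,376.25
EOQ = √201,376.25 ≈ 448.75

449 cases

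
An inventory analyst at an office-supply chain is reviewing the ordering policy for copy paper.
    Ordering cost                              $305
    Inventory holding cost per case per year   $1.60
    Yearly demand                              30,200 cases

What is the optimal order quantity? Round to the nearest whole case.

3,393 cases

Q* = √(2·D·S / H) = √(2·30,200·305 / 1.6) = √11,513,750.0 ≈ 3,393.19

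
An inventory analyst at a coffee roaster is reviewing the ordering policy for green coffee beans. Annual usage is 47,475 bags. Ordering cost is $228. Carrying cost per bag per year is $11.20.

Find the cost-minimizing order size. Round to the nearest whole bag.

1,390 bags

Optimal lot size Q* = (2 × 47,475 × $228 / $11.2)^½ ≈ 1,390.29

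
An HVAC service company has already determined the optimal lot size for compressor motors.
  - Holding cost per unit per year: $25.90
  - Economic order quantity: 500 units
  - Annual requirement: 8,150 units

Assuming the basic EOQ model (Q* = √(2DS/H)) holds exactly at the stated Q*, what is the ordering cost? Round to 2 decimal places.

EOQ relation: Q² = 2DS/H, so rearrange for the unknown.
S = Q²H / (2D) = 500² × 25.9 / (2 × 8,150) = 397.2393

$397.24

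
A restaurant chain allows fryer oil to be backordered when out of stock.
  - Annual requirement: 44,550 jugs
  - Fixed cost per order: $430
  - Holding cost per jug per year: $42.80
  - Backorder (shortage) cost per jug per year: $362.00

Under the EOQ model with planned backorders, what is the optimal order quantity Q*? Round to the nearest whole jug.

1,001 jugs

Q* = √(2DS/H) · √((H + b)/b)
   = √(2 × 44,550 × 430 / 42.8) · √((42.8 + 362) / 362)
   = 946.131 × 1.0575 ≈ 1,000.50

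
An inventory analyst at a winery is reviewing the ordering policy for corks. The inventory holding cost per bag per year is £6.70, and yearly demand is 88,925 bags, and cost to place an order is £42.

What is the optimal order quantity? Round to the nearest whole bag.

2DS/H = 2·88,925·42/6.7 = 1,114,880.60
EOQ = √1,114,880.60 ≈ 1,055.88

1,056 bags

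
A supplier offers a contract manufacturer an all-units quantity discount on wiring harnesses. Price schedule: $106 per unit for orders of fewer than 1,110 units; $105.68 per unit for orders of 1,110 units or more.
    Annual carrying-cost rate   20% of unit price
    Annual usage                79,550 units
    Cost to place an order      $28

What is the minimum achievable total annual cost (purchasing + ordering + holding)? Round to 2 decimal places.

H₁ = 20%×$106 = $21.2000;  H₂ = 20%×$105.68 = $21.1360
EOQ₁ = √(2×79,550×28/21.2000) = 458.40  (< 1,110, feasible at tier 1)
EOQ₂ = √(2×79,550×28/21.1360) = 459.10  (< 1,110 → use Q = 1,110 at tier-2 price)
TC(tier 1 (EOQ₁), Q≈458.4) = $8,442,018.12
TC(tier 2, Q≈1,110.0) = $8,420,581.15
Minimum at tier 2: $8,420,581.15

$8,420,581.15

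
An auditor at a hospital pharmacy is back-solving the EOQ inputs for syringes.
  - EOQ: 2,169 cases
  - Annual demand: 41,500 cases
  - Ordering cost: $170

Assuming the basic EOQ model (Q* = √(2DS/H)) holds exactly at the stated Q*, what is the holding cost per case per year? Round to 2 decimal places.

Since Q* = (2DS/H)^½, squaring gives Q*²·H = 2DS.
H = 2DS / Q² = 2 × 41,500 × 170 / 2,169² = 2.9992

$3.00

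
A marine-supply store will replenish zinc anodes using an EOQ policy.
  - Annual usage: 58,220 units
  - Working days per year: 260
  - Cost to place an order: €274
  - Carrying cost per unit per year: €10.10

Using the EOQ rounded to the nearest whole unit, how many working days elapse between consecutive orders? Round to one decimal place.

2DS/H = 2·58,220·274/10.1 = 3,158,867.33
EOQ = √3,158,867.33 ≈ 1,777.32 → Q = 1,777 units
T = Q/D × 260 days = 1,777/58,220 × 260 = 7.936 days

7.9 days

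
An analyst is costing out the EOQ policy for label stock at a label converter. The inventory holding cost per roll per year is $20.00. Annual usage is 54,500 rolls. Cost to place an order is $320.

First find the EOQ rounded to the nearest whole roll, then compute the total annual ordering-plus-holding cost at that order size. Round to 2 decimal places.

$26,412.12

Q* = √(2·D·S / H) = √(2·54,500·320 / 20) = √1,744,000.0 ≈ 1,320.61 → Q = 1,321 rolls
Ordering: D/Q × S = 54,500/1,321 × $320 = $13,202.12
Holding:  Q/2 × H = 1,321/2 × $20 = $13,210.00
Total = $13,202.12 + $13,210.00 = $26,412.12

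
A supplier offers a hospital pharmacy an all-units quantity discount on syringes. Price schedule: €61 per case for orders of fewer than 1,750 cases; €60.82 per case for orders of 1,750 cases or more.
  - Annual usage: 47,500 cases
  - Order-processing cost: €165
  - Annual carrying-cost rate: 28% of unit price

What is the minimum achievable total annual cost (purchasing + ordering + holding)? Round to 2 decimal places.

€2,908,329.47

H₁ = 28%×€61 = €17.0800;  H₂ = 28%×€60.82 = €17.0296
EOQ₁ = √(2×47,500×165/17.0800) = 957.99  (< 1,750, feasible at tier 1)
EOQ₂ = √(2×47,500×165/17.0296) = 959.40  (< 1,750 → use Q = 1,750 at tier-2 price)
TC(tier 1 (EOQ₁), Q≈958.0) = €2,913,862.43
TC(tier 2, Q≈1,750.0) = €2,908,329.47
Minimum at tier 2: €2,908,329.47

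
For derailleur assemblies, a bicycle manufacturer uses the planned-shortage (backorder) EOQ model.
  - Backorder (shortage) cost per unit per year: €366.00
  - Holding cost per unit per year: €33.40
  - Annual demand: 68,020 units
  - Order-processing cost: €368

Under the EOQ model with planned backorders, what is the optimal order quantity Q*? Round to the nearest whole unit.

1,279 units

Basic EOQ = √(2·68,020·368/33.4) = 1,224.289
Backorder adjustment √((H+b)/b) = √((33.4+366)/366) = 1.0446
Q* = 1,224.289 × 1.0446 ≈ 1,278.93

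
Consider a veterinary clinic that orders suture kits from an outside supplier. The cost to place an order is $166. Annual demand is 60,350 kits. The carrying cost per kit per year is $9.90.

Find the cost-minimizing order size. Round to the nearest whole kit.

1,423 kits

2DS/H = 2·60,350·166/9.9 = 2,023,858.59
EOQ = √2,023,858.59 ≈ 1,422.62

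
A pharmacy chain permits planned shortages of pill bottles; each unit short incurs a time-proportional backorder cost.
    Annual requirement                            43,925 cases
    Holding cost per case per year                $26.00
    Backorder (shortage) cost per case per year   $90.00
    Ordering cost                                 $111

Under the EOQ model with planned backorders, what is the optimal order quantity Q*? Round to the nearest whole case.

Basic EOQ = √(2·43,925·111/26) = 612.415
Backorder adjustment √((H+b)/b) = √((26+90)/90) = 1.1353
Q* = 612.415 × 1.1353 ≈ 695.27

695 cases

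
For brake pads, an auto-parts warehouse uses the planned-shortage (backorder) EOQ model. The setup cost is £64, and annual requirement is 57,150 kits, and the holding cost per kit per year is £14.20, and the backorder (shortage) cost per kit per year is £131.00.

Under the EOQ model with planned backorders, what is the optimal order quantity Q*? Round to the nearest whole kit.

756 kits

Q* = √(2DS/H) · √((H + b)/b)
   = √(2 × 57,150 × 64 / 14.2) · √((14.2 + 131) / 131)
   = 717.743 × 1.0528 ≈ 755.64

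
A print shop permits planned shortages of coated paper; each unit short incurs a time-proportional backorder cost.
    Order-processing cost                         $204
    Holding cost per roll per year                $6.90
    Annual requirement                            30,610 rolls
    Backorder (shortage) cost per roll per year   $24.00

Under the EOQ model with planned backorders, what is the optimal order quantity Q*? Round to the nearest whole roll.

1,527 rolls

Basic EOQ = √(2·30,610·204/6.9) = 1,345.356
Backorder adjustment √((H+b)/b) = √((6.9+24)/24) = 1.1347
Q* = 1,345.356 × 1.1347 ≈ 1,526.55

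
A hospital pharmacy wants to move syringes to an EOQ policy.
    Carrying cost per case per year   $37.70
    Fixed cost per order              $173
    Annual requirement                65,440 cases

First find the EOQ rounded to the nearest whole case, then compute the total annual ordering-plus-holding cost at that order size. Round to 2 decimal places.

2DS/H = 2·65,440·173/37.7 = 600,589.92
EOQ = √600,589.92 ≈ 774.98 → Q = 775 cases
Annual ordering cost = (D/Q)·S = (65,440/775) × 173 = $14,607.90
Annual holding cost  = (Q/2)·H = (775/2) × 37.7 = $14,608.75
Total = $14,607.90 + $14,608.75 = $29,216.65

$29,216.65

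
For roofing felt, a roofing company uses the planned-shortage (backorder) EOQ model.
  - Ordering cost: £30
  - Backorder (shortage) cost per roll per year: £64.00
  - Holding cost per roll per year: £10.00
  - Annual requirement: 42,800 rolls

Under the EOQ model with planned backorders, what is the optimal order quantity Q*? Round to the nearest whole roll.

Basic EOQ = √(2·42,800·30/10) = 506.754
Backorder adjustment √((H+b)/b) = √((10+64)/64) = 1.0753
Q* = 506.754 × 1.0753 ≈ 544.91

545 rolls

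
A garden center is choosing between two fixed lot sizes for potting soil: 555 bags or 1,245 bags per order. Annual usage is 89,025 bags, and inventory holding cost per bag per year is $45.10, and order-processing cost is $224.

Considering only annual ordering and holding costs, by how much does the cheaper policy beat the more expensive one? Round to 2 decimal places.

TC(Q) = (D/Q)S + (Q/2)H
TC(555) = (89,025/555)×224 + (555/2)×45.1 = $48,446.06
TC(1,245) = (89,025/1,245)×224 + (1,245/2)×45.1 = $44,092.10
|ΔTC| = |$48,446.06 − $44,092.10| = $4,353.96

$4,353.96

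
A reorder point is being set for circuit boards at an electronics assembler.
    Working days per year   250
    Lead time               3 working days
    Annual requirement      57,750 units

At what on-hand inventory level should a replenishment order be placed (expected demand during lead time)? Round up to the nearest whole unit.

Daily demand d = 57,750 / 250 = 231.000 units/day
Demand during lead time = 231.000 × 3 = 693.00
Reorder point = 693.00 → round up

693 units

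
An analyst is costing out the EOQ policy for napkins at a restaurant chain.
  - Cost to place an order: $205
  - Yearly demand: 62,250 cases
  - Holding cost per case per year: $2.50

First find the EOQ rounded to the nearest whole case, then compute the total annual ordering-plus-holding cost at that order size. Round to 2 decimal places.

$7,987.88

Optimal lot size Q* = (2 × 62,250 × $205 / $2.5)^½ ≈ 3,195.15 → Q = 3,195 cases
Orders/yr = 62,250/3,195 = 19.484; ordering cost = 19.484 × $205 = $3,994.13
Average inventory = 3,195/2 = 1597.5; holding cost = 1597.5 × $2.5 = $3,993.75
Total = $3,994.13 + $3,993.75 = $7,987.88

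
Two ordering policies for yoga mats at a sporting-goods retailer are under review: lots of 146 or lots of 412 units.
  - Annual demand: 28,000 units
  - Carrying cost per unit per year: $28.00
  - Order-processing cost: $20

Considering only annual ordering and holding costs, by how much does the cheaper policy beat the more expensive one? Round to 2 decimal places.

$1,247.61

TC(Q) = (D/Q)S + (Q/2)H
TC(146) = (28,000/146)×20 + (146/2)×28 = $5,879.62
TC(412) = (28,000/412)×20 + (412/2)×28 = $7,127.22
Lots of 146 are cheaper by $1,247.61.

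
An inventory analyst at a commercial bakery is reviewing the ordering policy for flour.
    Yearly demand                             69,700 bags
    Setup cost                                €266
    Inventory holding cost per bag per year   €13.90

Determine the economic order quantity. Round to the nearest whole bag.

Q* = √(2·D·S / H) = √(2·69,700·266 / 13.9) = √2,667,654.7 ≈ 1,633.30

1,633 bags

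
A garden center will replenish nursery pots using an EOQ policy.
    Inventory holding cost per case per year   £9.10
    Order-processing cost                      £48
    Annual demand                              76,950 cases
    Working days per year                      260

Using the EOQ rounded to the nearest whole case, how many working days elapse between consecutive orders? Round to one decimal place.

Q* = √(2·D·S / H) = √(2·76,950·48 / 9.1) = √811,780.2 ≈ 900.99 → Q = 901 cases
Days between orders = 260 / (D/Q) = 260 / 85.405 ≈ 3.044

3.0 days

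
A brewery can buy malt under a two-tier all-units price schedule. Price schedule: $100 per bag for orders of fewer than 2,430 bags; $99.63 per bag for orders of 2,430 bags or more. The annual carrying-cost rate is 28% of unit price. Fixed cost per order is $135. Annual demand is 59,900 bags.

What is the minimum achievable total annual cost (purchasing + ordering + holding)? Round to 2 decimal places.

H₁ = 28%×$100 = $28.0000;  H₂ = 28%×$99.63 = $27.8964
EOQ₁ = √(2×59,900×135/28.0000) = 760.00  (< 2,430, feasible at tier 1)
EOQ₂ = √(2×59,900×135/27.8964) = 761.41  (< 2,430 → use Q = 2,430 at tier-2 price)
TC(tier 1 (EOQ₁), Q≈760.0) = $6,011,280.13
TC(tier 2, Q≈2,430.0) = $6,005,058.90
Minimum at tier 2: $6,005,058.90

$6,005,058.90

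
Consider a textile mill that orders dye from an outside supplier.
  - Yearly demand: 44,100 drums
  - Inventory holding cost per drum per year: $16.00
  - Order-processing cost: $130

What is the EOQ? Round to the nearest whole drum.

847 drums

EOQ = √(2DS/H) = √(2 × 44,100 × 130 / 16)
    = √(716,625.00) ≈ 846.54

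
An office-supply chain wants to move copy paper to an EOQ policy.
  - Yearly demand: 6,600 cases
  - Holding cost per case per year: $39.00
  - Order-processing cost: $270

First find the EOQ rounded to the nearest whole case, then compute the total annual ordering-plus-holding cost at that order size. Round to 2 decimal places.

Optimal lot size Q* = (2 × 6,600 × $270 / $39)^½ ≈ 302.30 → Q = 302 cases
Annual ordering cost = (D/Q)·S = (6,600/302) × 270 = $5,900.66
Annual holding cost  = (Q/2)·H = (302/2) × 39 = $5,889.00
Total = $5,900.66 + $5,889.00 = $11,789.66

$11,789.66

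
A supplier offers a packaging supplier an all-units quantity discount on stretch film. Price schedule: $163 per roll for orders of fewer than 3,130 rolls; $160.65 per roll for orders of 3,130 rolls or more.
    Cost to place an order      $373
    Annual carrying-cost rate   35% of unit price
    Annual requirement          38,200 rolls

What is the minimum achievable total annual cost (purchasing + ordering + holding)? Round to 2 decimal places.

H₁ = 35%×$163 = $57.0500;  H₂ = 35%×$160.65 = $56.2275
EOQ₁ = √(2×38,200×373/57.0500) = 706.76  (< 3,130, feasible at tier 1)
EOQ₂ = √(2×38,200×373/56.2275) = 711.91  (< 3,130 → use Q = 3,130 at tier-2 price)
TC(tier 1 (EOQ₁), Q≈706.8) = $6,266,920.78
TC(tier 2, Q≈3,130.0) = $6,229,378.31
Minimum at tier 2: $6,229,378.31

$6,229,378.31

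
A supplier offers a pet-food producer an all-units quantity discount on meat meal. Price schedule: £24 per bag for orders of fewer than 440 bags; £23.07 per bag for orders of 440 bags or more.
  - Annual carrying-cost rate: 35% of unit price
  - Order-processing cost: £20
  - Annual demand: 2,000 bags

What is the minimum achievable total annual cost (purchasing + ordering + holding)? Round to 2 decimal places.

£48,007.30

H₁ = 35%×£24 = £8.4000;  H₂ = 35%×£23.07 = £8.0745
EOQ₁ = √(2×2,000×20/8.4000) = 97.59  (< 440, feasible at tier 1)
EOQ₂ = √(2×2,000×20/8.0745) = 99.54  (< 440 → use Q = 440 at tier-2 price)
TC(tier 1 (EOQ₁), Q≈97.6) = £48,819.76
TC(tier 2, Q≈440.0) = £48,007.30
Minimum at tier 2: £48,007.30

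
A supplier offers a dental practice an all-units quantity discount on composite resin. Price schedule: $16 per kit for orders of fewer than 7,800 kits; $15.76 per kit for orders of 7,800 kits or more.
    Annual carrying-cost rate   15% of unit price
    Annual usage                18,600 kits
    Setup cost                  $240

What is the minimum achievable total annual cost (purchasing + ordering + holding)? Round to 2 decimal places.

$302,228.95

H₁ = 15%×$16 = $2.4000;  H₂ = 15%×$15.76 = $2.3640
EOQ₁ = √(2×18,600×240/2.4000) = 1,928.73  (< 7,800, feasible at tier 1)
EOQ₂ = √(2×18,600×240/2.3640) = 1,943.36  (< 7,800 → use Q = 7,800 at tier-2 price)
TC(tier 1 (EOQ₁), Q≈1,928.7) = $302,228.95
TC(tier 2, Q≈7,800.0) = $302,927.91
Minimum at tier 1 (EOQ₁): $302,228.95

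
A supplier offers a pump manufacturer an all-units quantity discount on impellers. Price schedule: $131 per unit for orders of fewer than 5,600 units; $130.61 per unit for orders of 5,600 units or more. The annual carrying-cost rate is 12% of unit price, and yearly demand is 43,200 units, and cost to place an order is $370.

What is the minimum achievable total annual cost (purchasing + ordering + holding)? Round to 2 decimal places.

$5,681,617.34

H₁ = 12%×$131 = $15.7200;  H₂ = 12%×$130.61 = $15.6732
EOQ₁ = √(2×43,200×370/15.7200) = 1,426.04  (< 5,600, feasible at tier 1)
EOQ₂ = √(2×43,200×370/15.6732) = 1,428.17  (< 5,600 → use Q = 5,600 at tier-2 price)
TC(tier 1 (EOQ₁), Q≈1,426.0) = $5,681,617.34
TC(tier 2, Q≈5,600.0) = $5,689,091.25
Minimum at tier 1 (EOQ₁): $5,681,617.34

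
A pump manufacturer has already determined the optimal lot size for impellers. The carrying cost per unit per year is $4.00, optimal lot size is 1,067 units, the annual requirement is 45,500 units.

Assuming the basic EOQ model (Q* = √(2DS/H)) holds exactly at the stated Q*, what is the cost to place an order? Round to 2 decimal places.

$50.04

From Q* = √(2DS/H) ⇒ Q*² = 2DS/H.
S = Q²H / (2D) = 1,067² × 4 / (2 × 45,500) = 50.0435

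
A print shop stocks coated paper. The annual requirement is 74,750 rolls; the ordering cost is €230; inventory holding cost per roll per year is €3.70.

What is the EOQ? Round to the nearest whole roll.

2DS/H = 2·74,750·230/3.7 = 9,293,243.24
EOQ = √9,293,243.24 ≈ 3,048.48

3,048 rolls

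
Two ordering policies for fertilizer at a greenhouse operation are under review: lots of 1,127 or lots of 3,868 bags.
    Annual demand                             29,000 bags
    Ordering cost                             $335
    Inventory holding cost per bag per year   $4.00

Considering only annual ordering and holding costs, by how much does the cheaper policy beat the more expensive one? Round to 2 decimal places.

TC(Q) = (D/Q)S + (Q/2)H
TC(1,127) = (29,000/1,127)×335 + (1,127/2)×4 = $10,874.23
TC(3,868) = (29,000/3,868)×335 + (3,868/2)×4 = $10,247.63
Lots of 3,868 are cheaper by $626.60.

$626.60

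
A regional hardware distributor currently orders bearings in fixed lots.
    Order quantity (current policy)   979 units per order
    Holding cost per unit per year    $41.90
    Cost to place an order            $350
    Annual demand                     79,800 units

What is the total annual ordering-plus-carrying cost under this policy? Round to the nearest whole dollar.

$49,039

Ordering: D/Q × S = 79,800/979 × $350 = $28,529.11
Holding:  Q/2 × H = 979/2 × $41.9 = $20,510.05
Total = $28,529.11 + $20,510.05 = $49,039.16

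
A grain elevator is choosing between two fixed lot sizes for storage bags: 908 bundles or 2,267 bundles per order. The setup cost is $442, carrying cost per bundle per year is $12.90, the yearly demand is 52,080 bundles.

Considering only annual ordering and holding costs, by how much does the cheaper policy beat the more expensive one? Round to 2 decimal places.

$6,432.06

For each Q, cost = (D/Q)·S + (Q/2)·H.
TC(908) = (52,080/908)×442 + (908/2)×12.9 = $31,208.32
TC(2,267) = (52,080/2,267)×442 + (2,267/2)×12.9 = $24,776.26
Lots of 2,267 are cheaper by $6,432.06.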